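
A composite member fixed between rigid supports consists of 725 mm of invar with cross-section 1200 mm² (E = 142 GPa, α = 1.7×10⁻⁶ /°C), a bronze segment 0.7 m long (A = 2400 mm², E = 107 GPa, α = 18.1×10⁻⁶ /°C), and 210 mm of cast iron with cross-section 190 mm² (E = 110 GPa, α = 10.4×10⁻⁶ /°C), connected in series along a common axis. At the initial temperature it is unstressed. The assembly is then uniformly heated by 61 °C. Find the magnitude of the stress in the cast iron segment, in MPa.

σ ≈ 303 MPa (compressive)

If the supports were absent, the total length change would be Σ αᵢΔT Lᵢ = 1.7×10⁻⁶×61×725 + 18.1×10⁻⁶×61×700 + 10.4×10⁻⁶×61×210 = 0.9813 mm.
The walls prevent any net length change, so an axial force P (same in every segment) develops. Compatibility: P · Σ Lᵢ/(AᵢEᵢ) = δ_free.
The series flexibility is Σ Lᵢ/(AᵢEᵢ) = 725/(1200×142×10³) + 700/(2400×107×10³) + 210/(190×110×10³) = 1.703×10⁻⁵ mm/N.
Hence P = δ_free / Σ(L/AE) = 0.9813/1.703×10⁻⁵ = 57.63 kN (compressive).
σ_{cast iron} = P / A = 57630 / 190 = 303.3 MPa.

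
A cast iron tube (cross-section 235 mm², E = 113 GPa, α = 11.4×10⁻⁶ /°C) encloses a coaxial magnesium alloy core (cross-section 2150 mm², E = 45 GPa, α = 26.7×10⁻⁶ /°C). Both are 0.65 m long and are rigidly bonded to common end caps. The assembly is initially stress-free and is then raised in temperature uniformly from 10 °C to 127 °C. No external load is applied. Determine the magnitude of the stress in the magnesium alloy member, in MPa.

σ ≈ 17.3 MPa (compressive)

Equilibrium of a rigid end plate with no external load gives equal and opposite internal forces ±P in the two members. Since α_{magnesium alloy} > α_{cast iron}, heating drives the magnesium alloy into compression and the cast iron into tension.
Setting the final lengths equal and cancelling L: (α₁ − α₂)ΔT = P/(A₁E₁) + P/(A₂E₂).
|α₁ − α₂|·ΔT = 15.3×10⁻⁶ × 117 = 0.00179.
1/(A₁E₁) + 1/(A₂E₂) = 1/(235×113×10³) + 1/(2150×45×10³) = 4.799×10⁻⁸ N⁻¹.
P = 0.00179 / 4.799×10⁻⁸ = 37300 N = 37.3 kN.
σ_{magnesium alloy} = P/A₂ = 37300/2150 = 17.35 MPa, compressive.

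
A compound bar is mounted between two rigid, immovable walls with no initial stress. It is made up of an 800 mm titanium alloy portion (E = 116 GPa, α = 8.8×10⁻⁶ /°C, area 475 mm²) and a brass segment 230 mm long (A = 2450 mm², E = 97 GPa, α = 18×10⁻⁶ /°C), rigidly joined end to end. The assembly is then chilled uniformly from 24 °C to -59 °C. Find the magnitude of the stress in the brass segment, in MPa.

σ ≈ 24.5 MPa (tensile)

If the supports were absent, the total length change would be Σ αᵢΔT Lᵢ = 8.8×10⁻⁶×83×800 + 18×10⁻⁶×83×230 = 0.9279 mm.
The walls prevent any net length change, so an axial force P (same in every segment) develops. Compatibility: P · Σ Lᵢ/(AᵢEᵢ) = δ_free.
Σ Lᵢ/(AᵢEᵢ) = 800/(475×116×10³) + 230/(2450×97×10³) = 1.549×10⁻⁵ mm/N.
Hence P = δ_free / Σ(L/AE) = 0.9279/1.549×10⁻⁵ = 59.92 kN (tensile).
σ_{brass} = P / A = 59920 / 2450 = 24.46 MPa.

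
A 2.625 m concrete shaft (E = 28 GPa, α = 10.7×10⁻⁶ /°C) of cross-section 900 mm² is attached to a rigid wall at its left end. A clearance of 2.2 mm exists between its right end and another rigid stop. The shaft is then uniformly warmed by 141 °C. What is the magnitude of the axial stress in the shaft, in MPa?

If the wall were absent the shaft would grow by αΔT L = 10.7×10⁻⁶ × 141 × 2625 = 3.96 mm.
After closing the 2.2 mm clearance, 3.96 − 2.2 = 1.76 mm of expansion remains to be suppressed by the wall.
That suppressed elongation corresponds to σ = E·Δ/L = 28×10³ × 1.76/2625 = 18.78 MPa.

σ ≈ 18.8 MPa (compressive)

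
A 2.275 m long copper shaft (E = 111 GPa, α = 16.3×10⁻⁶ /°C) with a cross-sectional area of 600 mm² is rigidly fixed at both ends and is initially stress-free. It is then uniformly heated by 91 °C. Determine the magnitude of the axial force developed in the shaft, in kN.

With zero net strain, σ = E·αΔT = 111 GPa × 16.3×10⁻⁶ × 91 = 164.6 MPa.
P = AEαΔT = 600 × 111×10³ × 16.3×10⁻⁶ × 91 = 98.79 kN (compressive).

P ≈ 98.8 kN (compressive)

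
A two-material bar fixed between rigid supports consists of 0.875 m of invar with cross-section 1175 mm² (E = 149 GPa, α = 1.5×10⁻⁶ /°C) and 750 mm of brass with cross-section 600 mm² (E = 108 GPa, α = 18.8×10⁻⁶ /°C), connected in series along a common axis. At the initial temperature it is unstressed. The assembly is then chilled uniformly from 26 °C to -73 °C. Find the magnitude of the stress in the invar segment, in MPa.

σ ≈ 78.4 MPa (tensile)

With the walls removed the bar would change length by δ_free = Σ αᵢΔT Lᵢ = 1.5×10⁻⁶×99×875 + 18.8×10⁻⁶×99×750 = 1.526 mm.
The rigid supports impose zero overall length change; the single axial force P common to all segments must satisfy P Σ Lᵢ/(AᵢEᵢ) = δ_free.
Σ Lᵢ/(AᵢEᵢ) = 875/(1175×149×10³) + 750/(600×108×10³) = 1.657×10⁻⁵ mm/N.
Hence P = δ_free / Σ(L/AE) = 1.526/1.657×10⁻⁵ = 92.07 kN (tensile).
σ_{invar} = P / A = 92070 / 1175 = 78.36 MPa.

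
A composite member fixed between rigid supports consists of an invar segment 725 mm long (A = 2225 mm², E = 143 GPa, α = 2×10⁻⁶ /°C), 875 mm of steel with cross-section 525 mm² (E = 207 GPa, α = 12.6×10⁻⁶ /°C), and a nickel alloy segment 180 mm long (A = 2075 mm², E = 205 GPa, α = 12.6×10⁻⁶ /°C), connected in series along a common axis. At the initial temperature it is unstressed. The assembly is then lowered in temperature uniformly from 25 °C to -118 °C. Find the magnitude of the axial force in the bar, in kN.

If the supports were absent, the total length change would be Σ αᵢΔT Lᵢ = 2×10⁻⁶×143×725 + 12.6×10⁻⁶×143×875 + 12.6×10⁻⁶×143×180 = 2.108 mm.
The walls prevent any net length change, so an axial force P (same in every segment) develops. Compatibility: P · Σ Lᵢ/(AᵢEᵢ) = δ_free.
Σ Lᵢ/(AᵢEᵢ) = 725/(2225×143×10³) + 875/(525×207×10³) + 180/(2075×205×10³) = 1.075×10⁻⁵ mm/N.
So P = 2.108 / 1.075×10⁻⁵ = 196.1 kN, tensile.

P ≈ 196 kN (tensile)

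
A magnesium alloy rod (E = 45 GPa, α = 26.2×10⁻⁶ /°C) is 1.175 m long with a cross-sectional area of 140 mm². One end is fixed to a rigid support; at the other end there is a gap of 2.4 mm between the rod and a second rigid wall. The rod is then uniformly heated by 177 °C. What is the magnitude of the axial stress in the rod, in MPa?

σ ≈ 117 MPa (compressive)

If the wall were absent the rod would grow by αΔT L = 26.2×10⁻⁶ × 177 × 1175 = 5.449 mm.
This exceeds the 2.4 mm gap, so the wall pushes back. The portion of expansion that must be recovered elastically is δ_free − gap = 5.449 − 2.4 = 3.049 mm.
Compatibility: PL/(AE) = 3.049 mm, so σ = P/A = E × (3.049/1175) = 116.8 MPa.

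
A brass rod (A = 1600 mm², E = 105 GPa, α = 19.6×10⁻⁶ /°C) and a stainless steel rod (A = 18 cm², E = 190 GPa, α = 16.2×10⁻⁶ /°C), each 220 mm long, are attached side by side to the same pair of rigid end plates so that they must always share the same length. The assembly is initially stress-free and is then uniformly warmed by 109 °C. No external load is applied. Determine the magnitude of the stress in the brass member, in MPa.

The brass has the larger α, so on heating it would change length more than the stainless steel if both were free. The rigid plates force a common final length, so the brass is put into compression and the stainless steel into tension, with equal and opposite forces P (no external load).
Equating the net (thermal + elastic) strains gives |α₁ − α₂|·ΔT = P·[1/(A₁E₁) + 1/(A₂E₂)].
|α₁ − α₂|·ΔT = 3.4×10⁻⁶ × 109 = 0.0003706.
1/(A₁E₁) + 1/(A₂E₂) = 1/(1600×105×10³) + 1/(1800×190×10³) = 8.876×10⁻⁹ N⁻¹.
P = 0.0003706 / 8.876×10⁻⁹ = 41750 N = 41.75 kN.
σ_{brass} = P/A₁ = 41750/1600 = 26.09 MPa, compressive.

σ ≈ 26.1 MPa (compressive)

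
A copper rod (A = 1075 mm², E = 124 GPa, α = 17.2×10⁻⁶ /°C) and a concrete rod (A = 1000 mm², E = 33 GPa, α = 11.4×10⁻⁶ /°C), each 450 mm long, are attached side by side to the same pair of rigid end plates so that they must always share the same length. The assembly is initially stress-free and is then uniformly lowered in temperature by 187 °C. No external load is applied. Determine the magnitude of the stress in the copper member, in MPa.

σ ≈ 26.7 MPa (tensile)

Equilibrium of a rigid end plate with no external load gives equal and opposite internal forces ±P in the two members. Since α_{copper} > α_{concrete}, cooling drives the copper into tension and the concrete into compression.
Compatibility of the two members (thermal + elastic change equal): (α₁ − α₂)ΔT = P·[1/(A₁E₁) + 1/(A₂E₂)].
|α₁ − α₂|·ΔT = 5.8×10⁻⁶ × 187 = 0.001085.
1/(A₁E₁) + 1/(A₂E₂) = 1/(1075×124×10³) + 1/(1000×33×10³) = 3.78×10⁻⁸ N⁻¹.
P = 0.001085 / 3.78×10⁻⁸ = 28690 N = 28.69 kN.
σ_{copper} = P/A₁ = 28690/1075 = 26.69 MPa, tensile.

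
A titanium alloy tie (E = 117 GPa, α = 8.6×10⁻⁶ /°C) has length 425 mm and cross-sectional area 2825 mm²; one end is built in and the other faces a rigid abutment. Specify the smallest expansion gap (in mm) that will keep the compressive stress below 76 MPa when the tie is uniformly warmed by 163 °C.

With no wall the tie would lengthen by αΔT L = 8.6×10⁻⁶ × 163 × 425 = 0.5958 mm.
At the allowable stress the elastic shortening the wall may impose is σL/E = 76 × 425 / (117×10³) = 0.2761 mm.
So the gap has to take up the difference, g_min = δ_free − σL/E = 0.5958 − 0.2761 = 0.3197 mm.

g ≈ 0.32 mm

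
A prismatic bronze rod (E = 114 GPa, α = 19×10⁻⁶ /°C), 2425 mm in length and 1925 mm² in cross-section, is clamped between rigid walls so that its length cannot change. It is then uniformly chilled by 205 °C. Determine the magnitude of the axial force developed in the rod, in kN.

With zero net strain, σ = E·αΔT = 114 GPa × 19×10⁻⁶ × 205 = 444 MPa.
Then P = σA = 444 × 1925 mm² = 854.8 kN, tensile.

P ≈ 855 kN (tensile)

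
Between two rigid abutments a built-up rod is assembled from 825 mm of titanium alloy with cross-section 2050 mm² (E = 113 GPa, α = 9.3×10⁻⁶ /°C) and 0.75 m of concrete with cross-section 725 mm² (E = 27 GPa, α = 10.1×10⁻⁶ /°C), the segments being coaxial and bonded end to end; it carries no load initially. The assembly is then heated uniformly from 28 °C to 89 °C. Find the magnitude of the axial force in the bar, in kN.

P ≈ 22.2 kN (compressive)

With the walls removed the bar would change length by δ_free = Σ αᵢΔT Lᵢ = 9.3×10⁻⁶×61×825 + 10.1×10⁻⁶×61×750 = 0.9301 mm.
Since the ends are fixed, an axial force P builds up, equal in every segment, with P · Σ Lᵢ/(AᵢEᵢ) = δ_free.
Σ Lᵢ/(AᵢEᵢ) = 825/(2050×113×10³) + 750/(725×27×10³) = 4.188×10⁻⁵ mm/N.
P = 0.9301 / 4.188×10⁻⁵ = 22210 N = 22.21 kN, compressive.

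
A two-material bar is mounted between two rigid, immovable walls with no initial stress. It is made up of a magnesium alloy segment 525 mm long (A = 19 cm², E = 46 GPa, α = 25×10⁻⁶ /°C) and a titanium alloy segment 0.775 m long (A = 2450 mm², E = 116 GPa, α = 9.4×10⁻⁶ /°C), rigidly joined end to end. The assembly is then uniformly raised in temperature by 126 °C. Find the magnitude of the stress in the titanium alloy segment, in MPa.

σ ≈ 120 MPa (compressive)

Free thermal expansion of the whole bar: Σ αᵢΔT Lᵢ = 25×10⁻⁶×126×525 + 9.4×10⁻⁶×126×775 = 2.572 mm.
Since the ends are fixed, an axial force P builds up, equal in every segment, with P · Σ Lᵢ/(AᵢEᵢ) = δ_free.
The series flexibility is Σ Lᵢ/(AᵢEᵢ) = 525/(1900×46×10³) + 775/(2450×116×10³) = 8.734×10⁻⁶ mm/N.
So P = 2.572 / 8.734×10⁻⁶ = 294.4 kN, compressive.
σ_{titanium alloy} = P / A = 294400 / 2450 = 120.2 MPa.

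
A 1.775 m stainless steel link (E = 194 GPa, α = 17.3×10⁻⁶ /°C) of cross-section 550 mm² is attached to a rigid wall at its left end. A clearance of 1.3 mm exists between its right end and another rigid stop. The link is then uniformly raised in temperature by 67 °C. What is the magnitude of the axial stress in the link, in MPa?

σ ≈ 82.8 MPa (compressive)

If the wall were absent the link would grow by αΔT L = 17.3×10⁻⁶ × 67 × 1775 = 2.057 mm.
This exceeds the 1.3 mm gap, so the wall pushes back. The portion of expansion that must be recovered elastically is δ_free − gap = 2.057 − 1.3 = 0.7574 mm.
Compatibility: PL/(AE) = 0.7574 mm, so σ = P/A = E × (0.7574/1775) = 82.78 MPa.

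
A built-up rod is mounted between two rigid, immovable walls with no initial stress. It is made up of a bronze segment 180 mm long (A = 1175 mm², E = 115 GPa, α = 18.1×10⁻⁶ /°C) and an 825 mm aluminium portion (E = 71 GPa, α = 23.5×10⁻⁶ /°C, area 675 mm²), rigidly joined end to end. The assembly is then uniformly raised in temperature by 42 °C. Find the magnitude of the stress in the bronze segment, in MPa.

σ ≈ 43.6 MPa (compressive)

If the supports were absent, the total length change would be Σ αᵢΔT Lᵢ = 18.1×10⁻⁶×42×180 + 23.5×10⁻⁶×42×825 = 0.9511 mm.
Since the ends are fixed, an axial force P builds up, equal in every segment, with P · Σ Lᵢ/(AᵢEᵢ) = δ_free.
The series flexibility is Σ Lᵢ/(AᵢEᵢ) = 180/(1175×115×10³) + 825/(675×71×10³) = 1.855×10⁻⁵ mm/N.
So P = 0.9511 / 1.855×10⁻⁵ = 51.28 kN, compressive.
σ_{bronze} = P / A = 51280 / 1175 = 43.64 MPa.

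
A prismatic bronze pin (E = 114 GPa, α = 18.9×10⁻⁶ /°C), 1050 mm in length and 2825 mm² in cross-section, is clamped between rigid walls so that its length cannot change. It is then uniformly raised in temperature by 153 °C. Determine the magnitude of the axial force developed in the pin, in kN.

P ≈ 931 kN (compressive)

Full restraint means ε = 0, so the stress is σ = EαΔT = 114×10³ × 18.9×10⁻⁶ × 153 = 329.7 MPa.
Then P = σA = 329.7 × 2825 mm² = 931.3 kN, compressive.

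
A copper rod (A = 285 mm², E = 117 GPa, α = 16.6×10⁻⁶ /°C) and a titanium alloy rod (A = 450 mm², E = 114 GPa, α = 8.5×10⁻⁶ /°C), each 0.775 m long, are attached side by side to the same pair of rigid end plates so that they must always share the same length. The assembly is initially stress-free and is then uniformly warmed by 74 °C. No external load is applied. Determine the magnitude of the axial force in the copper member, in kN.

The copper has the larger α, so on heating it would change length more than the titanium alloy if both were free. The rigid plates force a common final length, so the copper is put into compression and the titanium alloy into tension, with equal and opposite forces P (no external load).
Compatibility of the two members (thermal + elastic change equal): (α₁ − α₂)ΔT = P·[1/(A₁E₁) + 1/(A₂E₂)].
|α₁ − α₂|·ΔT = 8.1×10⁻⁶ × 74 = 0.0005994.
1/(A₁E₁) + 1/(A₂E₂) = 1/(285×117×10³) + 1/(450×114×10³) = 4.948×10⁻⁸ N⁻¹.
So P = 0.0005994 / 4.948×10⁻⁸ = 12.11 kN.

P ≈ 12.1 kN (compressive in the copper)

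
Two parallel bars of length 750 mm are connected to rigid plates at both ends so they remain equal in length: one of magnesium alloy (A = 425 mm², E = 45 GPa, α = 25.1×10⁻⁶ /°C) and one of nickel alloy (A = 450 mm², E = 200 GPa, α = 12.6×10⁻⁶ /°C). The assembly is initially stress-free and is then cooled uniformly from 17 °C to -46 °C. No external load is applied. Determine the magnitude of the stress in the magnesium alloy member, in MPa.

The magnesium alloy has the larger α, so on cooling it would change length more than the nickel alloy if both were free. The rigid plates force a common final length, so the magnesium alloy is put into tension and the nickel alloy into compression, with equal and opposite forces P (no external load).
Setting the final lengths equal and cancelling L: (α₁ − α₂)ΔT = P/(A₁E₁) + P/(A₂E₂).
|α₁ − α₂|·ΔT = 12.5×10⁻⁶ × 63 = 0.0007875.
1/(A₁E₁) + 1/(A₂E₂) = 1/(425×45×10³) + 1/(450×200×10³) = 6.34×10⁻⁸ N⁻¹.
So P = 0.0007875 / 6.34×10⁻⁸ = 12.42 kN.
σ_{magnesium alloy} = P/A₁ = 12420/425 = 29.23 MPa, tensile.

σ ≈ 29.2 MPa (tensile)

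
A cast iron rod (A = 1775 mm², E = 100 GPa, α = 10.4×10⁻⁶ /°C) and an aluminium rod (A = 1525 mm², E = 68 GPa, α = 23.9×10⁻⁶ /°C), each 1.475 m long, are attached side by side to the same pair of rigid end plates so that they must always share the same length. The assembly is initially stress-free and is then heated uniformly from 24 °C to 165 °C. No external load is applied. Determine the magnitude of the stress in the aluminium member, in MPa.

Both members must finish at the same length. With the larger α, the aluminium tends to over-expand; the plates restrain it, putting the aluminium in compression and the cast iron in tension. With no external load the two internal forces are equal and opposite, magnitude P.
Setting the final lengths equal and cancelling L: (α₁ − α₂)ΔT = P/(A₁E₁) + P/(A₂E₂).
|α₁ − α₂|·ΔT = 13.5×10⁻⁶ × 141 = 0.001903.
1/(A₁E₁) + 1/(A₂E₂) = 1/(1775×100×10³) + 1/(1525×68×10³) = 1.528×10⁻⁸ N⁻¹.
So P = 0.001903 / 1.528×10⁻⁸ = 124.6 kN.
σ_{aluminium} = P/A₂ = 124600/1525 = 81.7 MPa, compressive.

σ ≈ 81.7 MPa (compressive)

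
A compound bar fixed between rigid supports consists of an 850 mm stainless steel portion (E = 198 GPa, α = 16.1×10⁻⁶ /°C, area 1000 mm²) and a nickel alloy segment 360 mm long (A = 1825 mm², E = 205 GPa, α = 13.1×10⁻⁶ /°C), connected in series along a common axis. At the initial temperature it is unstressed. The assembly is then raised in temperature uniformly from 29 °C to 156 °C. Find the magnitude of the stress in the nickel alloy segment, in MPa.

σ ≈ 244 MPa (compressive)

Free thermal expansion of the whole bar: Σ αᵢΔT Lᵢ = 16.1×10⁻⁶×127×850 + 13.1×10⁻⁶×127×360 = 2.337 mm.
The rigid supports impose zero overall length change; the single axial force P common to all segments must satisfy P Σ Lᵢ/(AᵢEᵢ) = δ_free.
Σ Lᵢ/(AᵢEᵢ) = 850/(1000×198×10³) + 360/(1825×205×10³) = 5.255×10⁻⁶ mm/N.
P = 2.337 / 5.255×10⁻⁶ = 444700 N = 444.7 kN, compressive.
σ_{nickel alloy} = P / A = 444700 / 1825 = 243.7 MPa.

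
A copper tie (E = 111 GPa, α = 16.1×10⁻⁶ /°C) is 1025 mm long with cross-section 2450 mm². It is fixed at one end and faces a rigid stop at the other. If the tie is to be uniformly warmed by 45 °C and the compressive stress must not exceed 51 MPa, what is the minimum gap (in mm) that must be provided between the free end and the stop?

Free expansion if unrestrained: δ_free = αΔT L = 16.1×10⁻⁶ × 45 × 1025 = 0.7426 mm.
At the allowable stress the elastic shortening the wall may impose is σL/E = 51 × 1025 / (111×10³) = 0.4709 mm.
So the gap has to take up the difference, g_min = δ_free − σL/E = 0.7426 − 0.4709 = 0.2717 mm.

g ≈ 0.272 mm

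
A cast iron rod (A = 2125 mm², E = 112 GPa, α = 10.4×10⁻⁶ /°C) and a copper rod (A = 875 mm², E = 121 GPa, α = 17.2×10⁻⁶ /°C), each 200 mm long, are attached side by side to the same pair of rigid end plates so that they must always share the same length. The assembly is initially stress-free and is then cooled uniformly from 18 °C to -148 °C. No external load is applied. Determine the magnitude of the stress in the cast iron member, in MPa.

Equilibrium of a rigid end plate with no external load gives equal and opposite internal forces ±P in the two members. Since α_{copper} > α_{cast iron}, cooling drives the copper into tension and the cast iron into compression.
Compatibility of the two members (thermal + elastic change equal): (α₁ − α₂)ΔT = P·[1/(A₁E₁) + 1/(A₂E₂)].
|α₁ − α₂|·ΔT = 6.8×10⁻⁶ × 166 = 0.001129.
1/(A₁E₁) + 1/(A₂E₂) = 1/(2125×112×10³) + 1/(875×121×10³) = 1.365×10⁻⁸ N⁻¹.
So P = 0.001129 / 1.365×10⁻⁸ = 82.72 kN.
σ_{cast iron} = P/A₁ = 82720/2125 = 38.92 MPa, compressive.

σ ≈ 38.9 MPa (compressive)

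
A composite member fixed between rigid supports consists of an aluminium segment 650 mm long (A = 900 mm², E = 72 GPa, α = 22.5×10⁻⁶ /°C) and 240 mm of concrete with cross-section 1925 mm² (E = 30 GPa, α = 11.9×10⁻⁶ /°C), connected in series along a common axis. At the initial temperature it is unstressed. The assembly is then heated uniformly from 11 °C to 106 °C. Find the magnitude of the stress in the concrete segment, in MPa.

With the walls removed the bar would change length by δ_free = Σ αᵢΔT Lᵢ = 22.5×10⁻⁶×95×650 + 11.9×10⁻⁶×95×240 = 1.661 mm.
Since the ends are fixed, an axial force P builds up, equal in every segment, with P · Σ Lᵢ/(AᵢEᵢ) = δ_free.
Σ Lᵢ/(AᵢEᵢ) = 650/(900×72×10³) + 240/(1925×30×10³) = 1.419×10⁻⁵ mm/N.
Hence P = δ_free / Σ(L/AE) = 1.661/1.419×10⁻⁵ = 117.1 kN (compressive).
σ_{concrete} = P / A = 117100 / 1925 = 60.81 MPa.

σ ≈ 60.8 MPa (compressive)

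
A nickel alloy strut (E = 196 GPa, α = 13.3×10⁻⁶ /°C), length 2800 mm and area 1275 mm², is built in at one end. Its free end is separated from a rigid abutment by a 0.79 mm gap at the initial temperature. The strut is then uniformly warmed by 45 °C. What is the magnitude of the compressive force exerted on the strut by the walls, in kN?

P ≈ 79.1 kN

Free thermal elongation = αΔT L = 13.3×10⁻⁶ × 45 × 2800 = 1.676 mm.
After closing the 0.79 mm clearance, 1.676 − 0.79 = 0.8858 mm of expansion remains to be suppressed by the wall.
So σ = E(δ_free − g)/L = 196×10³ × 0.8858/2800 = 62.01 MPa.
Force on the wall = σA = 62.01 × 1275 mm² = 79.06 kN.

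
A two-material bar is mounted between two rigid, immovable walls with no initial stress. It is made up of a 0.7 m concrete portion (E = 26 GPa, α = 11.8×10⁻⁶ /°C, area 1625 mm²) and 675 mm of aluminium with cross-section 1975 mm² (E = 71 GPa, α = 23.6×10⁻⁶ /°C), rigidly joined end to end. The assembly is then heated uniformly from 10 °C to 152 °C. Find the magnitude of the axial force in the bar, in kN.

Free thermal expansion of the whole bar: Σ αᵢΔT Lᵢ = 11.8×10⁻⁶×142×700 + 23.6×10⁻⁶×142×675 = 3.435 mm.
The rigid supports impose zero overall length change; the single axial force P common to all segments must satisfy P Σ Lᵢ/(AᵢEᵢ) = δ_free.
The series flexibility is Σ Lᵢ/(AᵢEᵢ) = 700/(1625×26×10³) + 675/(1975×71×10³) = 2.138×10⁻⁵ mm/N.
So P = 3.435 / 2.138×10⁻⁵ = 160.7 kN, compressive.

P ≈ 161 kN (compressive)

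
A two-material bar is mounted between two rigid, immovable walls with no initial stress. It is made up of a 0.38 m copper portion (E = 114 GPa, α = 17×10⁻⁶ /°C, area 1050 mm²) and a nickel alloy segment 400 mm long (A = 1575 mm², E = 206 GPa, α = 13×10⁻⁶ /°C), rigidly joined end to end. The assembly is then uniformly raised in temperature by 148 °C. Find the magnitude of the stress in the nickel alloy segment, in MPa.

Free thermal expansion of the whole bar: Σ αᵢΔT Lᵢ = 17×10⁻⁶×148×380 + 13×10⁻⁶×148×400 = 1.726 mm.
The rigid supports impose zero overall length change; the single axial force P common to all segments must satisfy P Σ Lᵢ/(AᵢEᵢ) = δ_free.
Σ Lᵢ/(AᵢEᵢ) = 380/(1050×114×10³) + 400/(1575×206×10³) = 4.407×10⁻⁶ mm/N.
Hence P = δ_free / Σ(L/AE) = 1.726/4.407×10⁻⁶ = 391.5 kN (compressive).
σ_{nickel alloy} = P / A = 391500 / 1575 = 248.6 MPa.

σ ≈ 249 MPa (compressive)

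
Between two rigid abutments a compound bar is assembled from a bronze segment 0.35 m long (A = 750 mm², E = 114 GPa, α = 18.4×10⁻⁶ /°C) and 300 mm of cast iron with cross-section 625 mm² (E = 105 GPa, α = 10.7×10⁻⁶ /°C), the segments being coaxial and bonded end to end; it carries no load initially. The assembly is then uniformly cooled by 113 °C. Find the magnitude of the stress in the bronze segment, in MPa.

Free thermal contraction of the whole bar: Σ αᵢΔT Lᵢ = 18.4×10⁻⁶×113×350 + 10.7×10⁻⁶×113×300 = 1.09 mm.
Since the ends are fixed, an axial force P builds up, equal in every segment, with P · Σ Lᵢ/(AᵢEᵢ) = δ_free.
The series flexibility is Σ Lᵢ/(AᵢEᵢ) = 350/(750×114×10³) + 300/(625×105×10³) = 8.665×10⁻⁶ mm/N.
Hence P = δ_free / Σ(L/AE) = 1.09/8.665×10⁻⁶ = 125.8 kN (tensile).
σ_{bronze} = P / A = 125800 / 750 = 167.8 MPa.

σ ≈ 168 MPa (tensile)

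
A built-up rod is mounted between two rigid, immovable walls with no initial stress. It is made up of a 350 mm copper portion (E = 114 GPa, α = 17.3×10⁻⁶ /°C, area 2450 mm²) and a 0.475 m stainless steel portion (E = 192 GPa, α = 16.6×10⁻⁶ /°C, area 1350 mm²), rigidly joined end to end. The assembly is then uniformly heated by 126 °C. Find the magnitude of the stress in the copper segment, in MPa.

σ ≈ 232 MPa (compressive)

With the walls removed the bar would change length by δ_free = Σ αᵢΔT Lᵢ = 17.3×10⁻⁶×126×350 + 16.6×10⁻⁶×126×475 = 1.756 mm.
The walls prevent any net length change, so an axial force P (same in every segment) develops. Compatibility: P · Σ Lᵢ/(AᵢEᵢ) = δ_free.
The series flexibility is Σ Lᵢ/(AᵢEᵢ) = 350/(2450×114×10³) + 475/(1350×192×10³) = 3.086×10⁻⁶ mm/N.
Hence P = δ_free / Σ(L/AE) = 1.756/3.086×10⁻⁶ = 569.2 kN (compressive).
σ_{copper} = P / A = 569200 / 2450 = 232.3 MPa.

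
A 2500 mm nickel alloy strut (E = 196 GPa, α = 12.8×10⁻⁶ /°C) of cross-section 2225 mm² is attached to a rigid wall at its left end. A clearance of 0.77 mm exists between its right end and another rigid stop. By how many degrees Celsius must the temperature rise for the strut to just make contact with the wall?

ΔT ≈ 24.1 °C

Contact occurs when the free expansion equals the gap: αΔT L = 0.77 mm.
So ΔT = g/(αL) = 0.77/(12.8×10⁻⁶ × 2500) = 24.06 °C.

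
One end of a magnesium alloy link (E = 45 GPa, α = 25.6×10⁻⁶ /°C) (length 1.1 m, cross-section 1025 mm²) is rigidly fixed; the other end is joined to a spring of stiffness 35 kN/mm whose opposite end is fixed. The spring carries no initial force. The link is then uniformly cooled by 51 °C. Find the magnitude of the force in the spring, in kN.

P ≈ 27.4 kN

The unrestrained thermal change is αΔT L = 25.6×10⁻⁶ × 51 × 1100 = 1.436 mm.
With a force P in the spring, the elastic change of the link is PL/(AE) and that of the spring is P/k; compatibility requires their sum to equal δ_free.
So P = δ_free / [L/(AE) + 1/k] = 1.436 / [ 1100/(1025×45×10³) + 1/(35×10³) ].
P = 1.436 / 5.242×10⁻⁵ = 27400 N.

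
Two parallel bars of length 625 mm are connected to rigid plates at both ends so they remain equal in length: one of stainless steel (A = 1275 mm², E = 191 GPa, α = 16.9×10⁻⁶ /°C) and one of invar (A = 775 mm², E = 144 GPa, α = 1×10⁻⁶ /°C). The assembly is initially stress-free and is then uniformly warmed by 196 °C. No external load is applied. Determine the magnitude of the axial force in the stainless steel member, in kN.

P ≈ 238 kN (compressive in the stainless steel)

Equilibrium of a rigid end plate with no external load gives equal and opposite internal forces ±P in the two members. Since α_{stainless steel} > α_{invar}, heating drives the stainless steel into compression and the invar into tension.
Compatibility of the two members (thermal + elastic change equal): (α₁ − α₂)ΔT = P·[1/(A₁E₁) + 1/(A₂E₂)].
|α₁ − α₂|·ΔT = 15.9×10⁻⁶ × 196 = 0.003116.
1/(A₁E₁) + 1/(A₂E₂) = 1/(1275×191×10³) + 1/(775×144×10³) = 1.307×10⁻⁸ N⁻¹.
P = 0.003116 / 1.307×10⁻⁸ = 238500 N = 238.5 kN.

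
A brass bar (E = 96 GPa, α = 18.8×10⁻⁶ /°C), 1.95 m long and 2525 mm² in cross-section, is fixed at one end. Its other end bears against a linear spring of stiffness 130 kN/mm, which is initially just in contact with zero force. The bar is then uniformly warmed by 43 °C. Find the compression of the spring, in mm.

If the spring were absent the bar would lengthen by αΔT L = 18.8×10⁻⁶ × 43 × 1950 = 1.576 mm.
Let P be the compressive force at the spring. The bar shortens elastically by PL/(AE) and the spring compresses by P/k; together these equal δ_free.
P [ L/(AE) + 1/k ] = δ_free → P [ 1950/(2525×96×10³) + 1/(130×10³) ] = 1.576.
P = 1.576 / 1.574×10⁻⁵ = 100200 N.
Spring compression = P/k = 100200/(130×10³) = 0.7705 mm.

δ ≈ 0.771 mm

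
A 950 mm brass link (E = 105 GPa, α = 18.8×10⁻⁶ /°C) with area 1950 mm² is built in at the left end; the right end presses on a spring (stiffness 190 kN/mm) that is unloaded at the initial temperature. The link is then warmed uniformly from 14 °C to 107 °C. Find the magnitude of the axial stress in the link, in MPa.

If the spring were absent the link would lengthen by αΔT L = 18.8×10⁻⁶ × 93 × 950 = 1.661 mm.
Let P be the compressive force at the spring. The link shortens elastically by PL/(AE) and the spring compresses by P/k; together these equal δ_free.
P [ L/(AE) + 1/k ] = δ_free → P [ 950/(1950×105×10³) + 1/(190×10³) ] = 1.661.
P = 1.661 / 9.903×10⁻⁶ = 167700 N.
σ = P/A = 167700/1950 = 86.01 MPa.

σ ≈ 86 MPa (compressive)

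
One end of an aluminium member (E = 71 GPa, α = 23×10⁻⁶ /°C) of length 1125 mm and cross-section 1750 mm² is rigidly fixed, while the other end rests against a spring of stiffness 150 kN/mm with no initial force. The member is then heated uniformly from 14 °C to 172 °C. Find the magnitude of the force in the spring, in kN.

The unrestrained thermal change is αΔT L = 23×10⁻⁶ × 158 × 1125 = 4.088 mm.
With a force P in the spring, the elastic change of the member is PL/(AE) and that of the spring is P/k; compatibility requires their sum to equal δ_free.
So P = δ_free / [L/(AE) + 1/k] = 4.088 / [ 1125/(1750×71×10³) + 1/(150×10³) ].
P = 4.088 / 1.572×10⁻⁵ = 260100 N.

P ≈ 260 kN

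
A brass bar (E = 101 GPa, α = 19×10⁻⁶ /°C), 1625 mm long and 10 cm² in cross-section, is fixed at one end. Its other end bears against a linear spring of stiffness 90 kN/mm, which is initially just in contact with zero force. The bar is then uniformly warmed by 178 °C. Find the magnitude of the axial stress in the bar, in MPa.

The unrestrained thermal change is αΔT L = 19×10⁻⁶ × 178 × 1625 = 5.496 mm.
With a force P in the spring, the elastic change of the bar is PL/(AE) and that of the spring is P/k; compatibility requires their sum to equal δ_free.
P [ L/(AE) + 1/k ] = δ_free → P [ 1625/(1000×101×10³) + 1/(90×10³) ] = 5.496.
P = 5.496 / 2.72×10⁻⁵ = 202000 N.
σ = P/A = 202000/1000 = 202 MPa.

σ ≈ 202 MPa (compressive)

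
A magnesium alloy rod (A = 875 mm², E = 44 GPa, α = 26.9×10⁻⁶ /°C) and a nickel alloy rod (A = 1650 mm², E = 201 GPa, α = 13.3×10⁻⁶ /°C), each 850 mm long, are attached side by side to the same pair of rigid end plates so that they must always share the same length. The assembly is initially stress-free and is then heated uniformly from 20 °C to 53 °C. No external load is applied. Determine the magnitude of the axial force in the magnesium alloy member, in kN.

P ≈ 15.5 kN (compressive in the magnesium alloy)

Equilibrium of a rigid end plate with no external load gives equal and opposite internal forces ±P in the two members. Since α_{magnesium alloy} > α_{nickel alloy}, heating drives the magnesium alloy into compression and the nickel alloy into tension.
Compatibility of the two members (thermal + elastic change equal): (α₁ − α₂)ΔT = P·[1/(A₁E₁) + 1/(A₂E₂)].
|α₁ − α₂|·ΔT = 13.6×10⁻⁶ × 33 = 0.0004488.
1/(A₁E₁) + 1/(A₂E₂) = 1/(875×44×10³) + 1/(1650×201×10³) = 2.899×10⁻⁸ N⁻¹.
P = 0.0004488 / 2.899×10⁻⁸ = 15480 N = 15.48 kN.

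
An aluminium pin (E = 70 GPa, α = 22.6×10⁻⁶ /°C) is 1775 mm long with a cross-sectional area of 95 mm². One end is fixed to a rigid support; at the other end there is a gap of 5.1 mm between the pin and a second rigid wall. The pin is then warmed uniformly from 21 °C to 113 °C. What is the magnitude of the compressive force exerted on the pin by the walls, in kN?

If the wall were absent the pin would grow by αΔT L = 22.6×10⁻⁶ × 92 × 1775 = 3.691 mm.
Since δ_free = 3.69 mm is less than the 5.1 mm gap, the pin never touches the wall. No axial force develops.

P ≈ 0 kN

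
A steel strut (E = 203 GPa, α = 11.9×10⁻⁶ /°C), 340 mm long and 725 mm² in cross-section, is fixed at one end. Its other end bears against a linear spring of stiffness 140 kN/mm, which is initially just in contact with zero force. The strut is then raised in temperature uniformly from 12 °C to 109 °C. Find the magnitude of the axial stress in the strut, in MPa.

σ ≈ 57.3 MPa (compressive)

Free thermal expansion: δ_free = αΔT L = 11.9×10⁻⁶ × 97 × 340 = 0.3925 mm.
With a force P in the spring, the elastic change of the strut is PL/(AE) and that of the spring is P/k; compatibility requires their sum to equal δ_free.
So P = δ_free / [L/(AE) + 1/k] = 0.3925 / [ 340/(725×203×10³) + 1/(140×10³) ].
P = 0.3925 / 9.453×10⁻⁶ = 41520 N.
σ = P/A = 41520/725 = 57.26 MPa.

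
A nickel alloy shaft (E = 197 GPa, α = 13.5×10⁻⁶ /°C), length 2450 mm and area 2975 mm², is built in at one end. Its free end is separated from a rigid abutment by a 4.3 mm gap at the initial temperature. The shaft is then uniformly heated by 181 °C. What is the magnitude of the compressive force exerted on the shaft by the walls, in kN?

Unrestrained expansion: δ_free = αΔT L = 13.5×10⁻⁶ × 181 × 2450 = 5.987 mm.
The gap closes (δ_free > 4.3 mm) and the wall then resists a further 5.987 − 4.3 = 1.687 mm of expansion.
Compatibility: PL/(AE) = 1.687 mm, so σ = P/A = E × (1.687/2450) = 135.6 MPa.
P = σA = 135.6 × 2975 = 403.5 kN.

P ≈ 403 kN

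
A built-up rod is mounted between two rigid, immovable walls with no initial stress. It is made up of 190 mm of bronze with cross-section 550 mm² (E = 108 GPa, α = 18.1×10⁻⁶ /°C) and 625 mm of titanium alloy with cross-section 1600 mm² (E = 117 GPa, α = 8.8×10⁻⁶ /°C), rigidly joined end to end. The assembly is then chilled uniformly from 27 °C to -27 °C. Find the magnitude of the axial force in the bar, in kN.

If the supports were absent, the total length change would be Σ αᵢΔT Lᵢ = 18.1×10⁻⁶×54×190 + 8.8×10⁻⁶×54×625 = 0.4827 mm.
The walls prevent any net length change, so an axial force P (same in every segment) develops. Compatibility: P · Σ Lᵢ/(AᵢEᵢ) = δ_free.
Σ Lᵢ/(AᵢEᵢ) = 190/(550×108×10³) + 625/(1600×117×10³) = 6.537×10⁻⁶ mm/N.
P = 0.4827 / 6.537×10⁻⁶ = 73840 N = 73.84 kN, tensile.

P ≈ 73.8 kN (tensile)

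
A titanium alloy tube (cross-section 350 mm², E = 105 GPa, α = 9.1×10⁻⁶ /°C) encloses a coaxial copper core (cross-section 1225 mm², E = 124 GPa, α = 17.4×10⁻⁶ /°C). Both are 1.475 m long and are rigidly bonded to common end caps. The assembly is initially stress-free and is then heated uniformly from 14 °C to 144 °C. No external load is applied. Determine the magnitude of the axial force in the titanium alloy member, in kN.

P ≈ 31.9 kN (tensile in the titanium alloy)

Both members must finish at the same length. With the larger α, the copper tends to over-expand; the plates restrain it, putting the copper in compression and the titanium alloy in tension. With no external load the two internal forces are equal and opposite, magnitude P.
Compatibility of the two members (thermal + elastic change equal): (α₁ − α₂)ΔT = P·[1/(A₁E₁) + 1/(A₂E₂)].
|α₁ − α₂|·ΔT = 8.3×10⁻⁶ × 130 = 0.001079.
1/(A₁E₁) + 1/(A₂E₂) = 1/(350×105×10³) + 1/(1225×124×10³) = 3.379×10⁻⁸ N⁻¹.
P = 0.001079 / 3.379×10⁻⁸ = 31930 N = 31.93 kN.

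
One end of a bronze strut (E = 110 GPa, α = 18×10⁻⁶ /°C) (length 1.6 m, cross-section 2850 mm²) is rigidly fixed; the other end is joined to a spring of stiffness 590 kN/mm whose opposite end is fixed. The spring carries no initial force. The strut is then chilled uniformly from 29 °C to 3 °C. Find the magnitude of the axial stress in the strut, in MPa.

If the spring were absent the strut would shorten by αΔT L = 18×10⁻⁶ × 26 × 1600 = 0.7488 mm.
Let P be the tensile force in the spring. The strut extends elastically by PL/(AE) and the spring stretches by P/k; together these equal δ_free.
So P = δ_free / [L/(AE) + 1/k] = 0.7488 / [ 1600/(2850×110×10³) + 1/(590×10³) ].
P = 0.7488 / 6.799×10⁻⁶ = 110100 N.
σ = P/A = 110100/2850 = 38.65 MPa.

σ ≈ 38.6 MPa (tensile)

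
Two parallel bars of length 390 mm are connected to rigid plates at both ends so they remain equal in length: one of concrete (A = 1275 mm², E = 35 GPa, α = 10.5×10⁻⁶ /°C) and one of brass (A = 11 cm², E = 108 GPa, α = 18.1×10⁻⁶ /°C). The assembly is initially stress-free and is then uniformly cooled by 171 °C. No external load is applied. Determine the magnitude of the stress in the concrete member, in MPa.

σ ≈ 33.1 MPa (compressive)

Equilibrium of a rigid end plate with no external load gives equal and opposite internal forces ±P in the two members. Since α_{brass} > α_{concrete}, cooling drives the brass into tension and the concrete into compression.
Setting the final lengths equal and cancelling L: (α₁ − α₂)ΔT = P/(A₁E₁) + P/(A₂E₂).
|α₁ − α₂|·ΔT = 7.6×10⁻⁶ × 171 = 0.0013.
1/(A₁E₁) + 1/(A₂E₂) = 1/(1275×35×10³) + 1/(1100×108×10³) = 3.083×10⁻⁸ N⁻¹.
So P = 0.0013 / 3.083×10⁻⁸ = 42.16 kN.
σ_{concrete} = P/A₁ = 42160/1275 = 33.07 MPa, compressive.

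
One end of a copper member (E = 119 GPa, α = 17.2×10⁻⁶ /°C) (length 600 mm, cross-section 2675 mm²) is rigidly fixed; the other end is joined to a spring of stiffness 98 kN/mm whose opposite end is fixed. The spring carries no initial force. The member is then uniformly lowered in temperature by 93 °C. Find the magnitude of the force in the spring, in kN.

P ≈ 79.4 kN

If the spring were absent the member would shorten by αΔT L = 17.2×10⁻⁶ × 93 × 600 = 0.9598 mm.
Let P be the tensile force in the spring. The member extends elastically by PL/(AE) and the spring stretches by P/k; together these equal δ_free.
So P = δ_free / [L/(AE) + 1/k] = 0.9598 / [ 600/(2675×119×10³) + 1/(98×10³) ].
P = 0.9598 / 1.209×10⁻⁵ = 79390 N.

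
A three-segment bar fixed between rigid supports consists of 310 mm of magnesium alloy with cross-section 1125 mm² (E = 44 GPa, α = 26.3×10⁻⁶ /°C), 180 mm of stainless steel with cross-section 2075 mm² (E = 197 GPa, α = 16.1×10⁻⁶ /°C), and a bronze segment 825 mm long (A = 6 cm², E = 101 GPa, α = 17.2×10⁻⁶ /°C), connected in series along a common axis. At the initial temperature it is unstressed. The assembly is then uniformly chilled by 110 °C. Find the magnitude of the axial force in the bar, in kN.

Free thermal contraction of the whole bar: Σ αᵢΔT Lᵢ = 26.3×10⁻⁶×110×310 + 16.1×10⁻⁶×110×180 + 17.2×10⁻⁶×110×825 = 2.777 mm.
Since the ends are fixed, an axial force P builds up, equal in every segment, with P · Σ Lᵢ/(AᵢEᵢ) = δ_free.
The series flexibility is Σ Lᵢ/(AᵢEᵢ) = 310/(1125×44×10³) + 180/(2075×197×10³) + 825/(600×101×10³) = 2.032×10⁻⁵ mm/N.
P = 2.777 / 2.032×10⁻⁵ = 136700 N = 136.7 kN, tensile.

P ≈ 137 kN (tensile)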